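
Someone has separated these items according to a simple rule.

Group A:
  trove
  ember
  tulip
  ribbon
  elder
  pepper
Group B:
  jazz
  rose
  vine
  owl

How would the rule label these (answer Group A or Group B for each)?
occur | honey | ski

One predicate separates the groups cleanly: length ≥ 5.

Group A, Group A, Group B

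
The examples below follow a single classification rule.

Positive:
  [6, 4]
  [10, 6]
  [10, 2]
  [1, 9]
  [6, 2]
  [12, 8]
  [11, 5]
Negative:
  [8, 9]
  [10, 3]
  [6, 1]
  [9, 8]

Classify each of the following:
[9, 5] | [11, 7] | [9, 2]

Comparing the two groups points to one rule — sum is even.
[9, 5]: 9+5 = 14 — matches, so Positive.
[11, 7]: 11+7 = 18 — matches, so Positive.
[9, 2]: 9+2 = 11 — fails the rule, so Negative.

Positive, Positive, Negative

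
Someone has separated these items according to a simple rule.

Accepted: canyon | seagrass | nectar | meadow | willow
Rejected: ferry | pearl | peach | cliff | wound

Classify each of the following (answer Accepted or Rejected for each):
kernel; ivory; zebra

The classifier is using: even length.
kernel → length 6 → Accepted.
ivory → length 5 → Rejected.
zebra → length 5 → Rejected.

Accepted, Rejected, Rejected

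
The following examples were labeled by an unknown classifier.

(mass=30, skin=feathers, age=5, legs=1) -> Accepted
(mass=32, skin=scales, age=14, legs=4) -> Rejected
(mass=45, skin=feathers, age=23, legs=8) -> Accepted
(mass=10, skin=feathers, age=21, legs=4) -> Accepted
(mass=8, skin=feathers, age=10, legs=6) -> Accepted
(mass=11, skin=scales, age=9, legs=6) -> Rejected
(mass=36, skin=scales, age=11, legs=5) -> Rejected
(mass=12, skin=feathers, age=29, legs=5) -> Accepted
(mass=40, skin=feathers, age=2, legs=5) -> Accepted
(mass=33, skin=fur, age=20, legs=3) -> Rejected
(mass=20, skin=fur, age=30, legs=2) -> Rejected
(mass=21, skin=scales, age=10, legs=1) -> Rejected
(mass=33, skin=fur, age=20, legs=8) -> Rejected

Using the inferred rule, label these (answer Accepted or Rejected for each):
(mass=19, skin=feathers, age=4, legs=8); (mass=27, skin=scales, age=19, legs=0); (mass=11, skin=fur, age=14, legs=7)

Accepted, Rejected, Rejected

Looking at the examples, the only property every 'Accepted' case has and every 'Rejected' case lacks is: skin is feathers.
(mass=19, skin=feathers, age=4, legs=8): Accepted (skin is feathers). (mass=27, skin=scales, age=19, legs=0): Rejected (skin is scales). (mass=11, skin=fur, age=14, legs=7): Rejected (skin is fur).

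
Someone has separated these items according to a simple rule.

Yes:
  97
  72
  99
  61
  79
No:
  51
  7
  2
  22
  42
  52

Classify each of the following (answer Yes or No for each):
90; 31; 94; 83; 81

The classifier is using: at least 61.

Yes, No, Yes, Yes, Yes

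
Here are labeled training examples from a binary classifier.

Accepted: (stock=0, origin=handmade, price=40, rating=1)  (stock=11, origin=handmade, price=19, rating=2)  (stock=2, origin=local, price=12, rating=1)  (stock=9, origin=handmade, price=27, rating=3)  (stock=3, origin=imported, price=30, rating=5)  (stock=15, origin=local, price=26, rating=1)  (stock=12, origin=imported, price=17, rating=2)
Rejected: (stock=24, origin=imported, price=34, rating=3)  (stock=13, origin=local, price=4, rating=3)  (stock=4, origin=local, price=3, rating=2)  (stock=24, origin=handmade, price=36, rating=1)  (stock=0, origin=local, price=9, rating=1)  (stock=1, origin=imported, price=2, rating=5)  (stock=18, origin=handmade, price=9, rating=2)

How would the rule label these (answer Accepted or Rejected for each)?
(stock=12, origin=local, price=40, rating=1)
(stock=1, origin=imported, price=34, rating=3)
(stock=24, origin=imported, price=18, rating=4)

Accepted, Accepted, Rejected

The rule appears to be: price ≥ 12 AND stock ≤ 15.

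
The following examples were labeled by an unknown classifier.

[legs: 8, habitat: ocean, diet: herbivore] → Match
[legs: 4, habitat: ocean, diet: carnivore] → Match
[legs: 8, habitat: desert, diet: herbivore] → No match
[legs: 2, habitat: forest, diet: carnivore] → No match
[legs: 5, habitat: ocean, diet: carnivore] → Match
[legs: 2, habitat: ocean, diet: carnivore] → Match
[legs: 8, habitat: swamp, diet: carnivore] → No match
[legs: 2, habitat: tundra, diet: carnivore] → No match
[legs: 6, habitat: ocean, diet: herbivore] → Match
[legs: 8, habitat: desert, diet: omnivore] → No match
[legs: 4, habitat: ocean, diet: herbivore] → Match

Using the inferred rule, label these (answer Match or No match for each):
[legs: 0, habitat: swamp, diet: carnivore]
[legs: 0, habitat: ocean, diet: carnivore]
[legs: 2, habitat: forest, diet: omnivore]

The pattern is that an item is 'Match' exactly when: habitat is ocean.
[legs: 0, habitat: swamp, diet: carnivore]: habitat is swamp, doesn't match → No match.
[legs: 0, habitat: ocean, diet: carnivore]: habitat is ocean, has this property → Match.
[legs: 2, habitat: forest, diet: omnivore]: habitat is forest, doesn't match → No match.

No match, Match, No match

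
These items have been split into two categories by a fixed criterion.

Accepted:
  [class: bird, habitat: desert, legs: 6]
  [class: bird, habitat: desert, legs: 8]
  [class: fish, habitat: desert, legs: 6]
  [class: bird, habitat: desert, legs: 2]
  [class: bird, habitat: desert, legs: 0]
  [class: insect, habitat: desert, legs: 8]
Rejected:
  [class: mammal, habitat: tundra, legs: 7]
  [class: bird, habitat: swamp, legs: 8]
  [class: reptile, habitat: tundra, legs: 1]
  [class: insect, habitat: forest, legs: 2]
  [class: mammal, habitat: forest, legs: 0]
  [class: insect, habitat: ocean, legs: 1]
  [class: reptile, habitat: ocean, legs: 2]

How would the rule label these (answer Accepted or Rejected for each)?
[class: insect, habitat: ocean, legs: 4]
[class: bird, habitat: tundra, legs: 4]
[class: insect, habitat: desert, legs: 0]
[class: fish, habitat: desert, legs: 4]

Rejected, Rejected, Accepted, Accepted

Every 'Accepted' example satisfies: habitat is desert. None of the 'Rejected' examples do.
Rejected: [class: insect, habitat: ocean, legs: 4], since habitat is ocean. Rejected: [class: bird, habitat: tundra, legs: 4], since habitat is tundra. Accepted: [class: insect, habitat: desert, legs: 0], since habitat is desert. Accepted: [class: fish, habitat: desert, legs: 4], since habitat is desert.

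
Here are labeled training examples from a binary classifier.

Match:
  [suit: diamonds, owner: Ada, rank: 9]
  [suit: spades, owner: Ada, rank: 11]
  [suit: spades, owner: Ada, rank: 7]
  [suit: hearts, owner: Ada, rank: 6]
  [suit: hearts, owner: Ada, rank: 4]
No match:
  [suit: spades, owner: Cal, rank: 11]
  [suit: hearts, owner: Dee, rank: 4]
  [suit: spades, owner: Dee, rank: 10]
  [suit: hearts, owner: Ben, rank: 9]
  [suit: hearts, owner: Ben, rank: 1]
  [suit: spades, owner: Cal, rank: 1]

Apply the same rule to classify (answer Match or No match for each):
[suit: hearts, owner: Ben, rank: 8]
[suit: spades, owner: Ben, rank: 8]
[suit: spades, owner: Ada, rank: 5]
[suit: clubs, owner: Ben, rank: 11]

No match, No match, Match, No match

A rule that fits every label: owner is Ada — true of each 'Match' example, false of each 'No match' one.
[suit: hearts, owner: Ben, rank: 8] → owner is Ben → No match.
[suit: spades, owner: Ben, rank: 8] → owner is Ben → No match.
[suit: spades, owner: Ada, rank: 5] → owner is Ada → Match.
[suit: clubs, owner: Ben, rank: 11] → owner is Ben → No match.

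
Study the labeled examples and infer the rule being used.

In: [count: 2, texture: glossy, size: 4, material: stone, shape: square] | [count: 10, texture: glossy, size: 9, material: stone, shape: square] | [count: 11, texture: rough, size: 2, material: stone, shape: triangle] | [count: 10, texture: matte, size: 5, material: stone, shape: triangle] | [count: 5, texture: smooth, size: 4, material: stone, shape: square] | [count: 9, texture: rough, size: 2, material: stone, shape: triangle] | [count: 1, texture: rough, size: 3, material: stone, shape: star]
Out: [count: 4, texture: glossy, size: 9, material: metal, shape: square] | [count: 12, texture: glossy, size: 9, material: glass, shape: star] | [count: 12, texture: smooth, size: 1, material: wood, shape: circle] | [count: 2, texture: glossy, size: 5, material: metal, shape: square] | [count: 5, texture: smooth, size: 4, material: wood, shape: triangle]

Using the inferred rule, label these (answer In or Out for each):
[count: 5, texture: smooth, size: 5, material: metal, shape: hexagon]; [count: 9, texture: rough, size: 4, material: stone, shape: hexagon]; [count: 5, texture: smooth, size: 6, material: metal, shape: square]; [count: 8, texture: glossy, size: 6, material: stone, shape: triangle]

Out, In, Out, In

The pattern is that an item is 'In' exactly when: material is stone.
[count: 5, texture: smooth, size: 5, material: metal, shape: hexagon] → material is metal → Out. [count: 9, texture: rough, size: 4, material: stone, shape: hexagon] → material is stone → In. [count: 5, texture: smooth, size: 6, material: metal, shape: square] → material is metal → Out. [count: 8, texture: glossy, size: 6, material: stone, shape: triangle] → material is stone → In.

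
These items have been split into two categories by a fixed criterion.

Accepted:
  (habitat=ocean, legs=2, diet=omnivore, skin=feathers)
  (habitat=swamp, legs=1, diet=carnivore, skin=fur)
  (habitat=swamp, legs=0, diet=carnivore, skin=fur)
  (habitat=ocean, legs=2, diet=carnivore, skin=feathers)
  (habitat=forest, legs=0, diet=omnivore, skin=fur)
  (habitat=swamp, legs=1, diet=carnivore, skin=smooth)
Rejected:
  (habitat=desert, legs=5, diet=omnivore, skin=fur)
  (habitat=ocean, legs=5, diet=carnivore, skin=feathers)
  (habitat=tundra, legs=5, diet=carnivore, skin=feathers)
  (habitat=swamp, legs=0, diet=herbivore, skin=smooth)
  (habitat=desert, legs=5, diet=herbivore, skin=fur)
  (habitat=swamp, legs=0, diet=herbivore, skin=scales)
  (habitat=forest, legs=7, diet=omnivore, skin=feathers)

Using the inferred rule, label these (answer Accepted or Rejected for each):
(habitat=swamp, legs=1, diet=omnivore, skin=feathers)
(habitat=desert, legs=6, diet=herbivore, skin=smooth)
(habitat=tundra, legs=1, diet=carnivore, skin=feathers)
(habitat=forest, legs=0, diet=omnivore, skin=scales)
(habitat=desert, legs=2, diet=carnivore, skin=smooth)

'Accepted' ⟺ diet is not herbivore AND legs ≤ 2.

Accepted, Rejected, Accepted, Accepted, Accepted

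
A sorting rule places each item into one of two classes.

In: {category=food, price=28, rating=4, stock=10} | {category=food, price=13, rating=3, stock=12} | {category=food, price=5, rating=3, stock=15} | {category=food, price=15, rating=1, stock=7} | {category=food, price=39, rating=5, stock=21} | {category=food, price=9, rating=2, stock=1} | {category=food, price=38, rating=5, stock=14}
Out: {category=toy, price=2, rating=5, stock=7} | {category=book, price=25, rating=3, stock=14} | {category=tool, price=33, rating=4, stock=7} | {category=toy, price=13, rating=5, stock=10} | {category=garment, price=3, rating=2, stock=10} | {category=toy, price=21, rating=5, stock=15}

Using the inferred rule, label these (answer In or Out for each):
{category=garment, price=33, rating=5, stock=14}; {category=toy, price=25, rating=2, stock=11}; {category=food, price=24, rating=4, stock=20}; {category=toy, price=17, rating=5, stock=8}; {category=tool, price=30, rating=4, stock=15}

The common property of the 'In' items is: category is food. No 'Out' item has it.
{category=garment, price=33, rating=5, stock=14} — category is garment, hence Out. {category=toy, price=25, rating=2, stock=11} — category is toy, hence Out. {category=food, price=24, rating=4, stock=20} — category is food, hence In. {category=toy, price=17, rating=5, stock=8} — category is toy, hence Out. {category=tool, price=30, rating=4, stock=15} — category is tool, hence Out.

Out, Out, In, Out, Out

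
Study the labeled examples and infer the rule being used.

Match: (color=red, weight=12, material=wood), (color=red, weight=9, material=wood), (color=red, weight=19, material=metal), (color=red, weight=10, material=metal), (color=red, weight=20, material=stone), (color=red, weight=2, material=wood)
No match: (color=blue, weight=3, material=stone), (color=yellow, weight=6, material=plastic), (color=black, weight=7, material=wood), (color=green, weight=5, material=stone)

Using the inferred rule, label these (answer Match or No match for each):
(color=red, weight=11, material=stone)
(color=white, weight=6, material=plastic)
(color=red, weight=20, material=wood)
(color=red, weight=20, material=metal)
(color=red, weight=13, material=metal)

'Match' ⟺ color is red.
(color=red, weight=11, material=stone): color is red — fits, so Match.
(color=white, weight=6, material=plastic): color is white — fails this test, so No match.
(color=red, weight=20, material=wood): color is red — fits, so Match.
(color=red, weight=20, material=metal): color is red — fits, so Match.
(color=red, weight=13, material=metal): color is red — fits, so Match.

Match, No match, Match, Match, Match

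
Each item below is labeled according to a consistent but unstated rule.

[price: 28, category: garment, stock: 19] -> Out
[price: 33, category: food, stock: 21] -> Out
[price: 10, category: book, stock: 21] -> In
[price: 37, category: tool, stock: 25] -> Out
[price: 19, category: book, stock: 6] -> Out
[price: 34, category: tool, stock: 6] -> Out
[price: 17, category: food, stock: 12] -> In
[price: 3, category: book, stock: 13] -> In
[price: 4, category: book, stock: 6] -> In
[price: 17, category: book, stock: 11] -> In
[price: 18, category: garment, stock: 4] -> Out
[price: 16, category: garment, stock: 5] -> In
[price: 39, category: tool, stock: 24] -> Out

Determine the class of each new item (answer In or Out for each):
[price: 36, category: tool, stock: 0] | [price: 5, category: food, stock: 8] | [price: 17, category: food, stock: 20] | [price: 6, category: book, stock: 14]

Out, In, In, In

The distinguishing property — price ≤ 17 — holds for all the 'In' cases and none of the 'Out' cases.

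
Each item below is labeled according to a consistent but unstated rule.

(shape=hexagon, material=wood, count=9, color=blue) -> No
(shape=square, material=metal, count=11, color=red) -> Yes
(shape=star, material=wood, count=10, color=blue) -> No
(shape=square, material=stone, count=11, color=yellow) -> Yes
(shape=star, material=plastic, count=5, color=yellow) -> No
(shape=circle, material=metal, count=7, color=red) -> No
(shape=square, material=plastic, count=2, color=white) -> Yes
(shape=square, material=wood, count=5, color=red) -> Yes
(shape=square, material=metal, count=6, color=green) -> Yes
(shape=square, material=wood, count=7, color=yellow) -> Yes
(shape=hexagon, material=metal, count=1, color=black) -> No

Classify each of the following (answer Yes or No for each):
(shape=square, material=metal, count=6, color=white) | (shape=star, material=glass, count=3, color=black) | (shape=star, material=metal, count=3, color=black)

The simplest hypothesis consistent with all the labels is: shape is square.
(shape=square, material=metal, count=6, color=white) → shape is square → Yes.
(shape=star, material=glass, count=3, color=black) → shape is star → No.
(shape=star, material=metal, count=3, color=black) → shape is star → No.

Yes, No, No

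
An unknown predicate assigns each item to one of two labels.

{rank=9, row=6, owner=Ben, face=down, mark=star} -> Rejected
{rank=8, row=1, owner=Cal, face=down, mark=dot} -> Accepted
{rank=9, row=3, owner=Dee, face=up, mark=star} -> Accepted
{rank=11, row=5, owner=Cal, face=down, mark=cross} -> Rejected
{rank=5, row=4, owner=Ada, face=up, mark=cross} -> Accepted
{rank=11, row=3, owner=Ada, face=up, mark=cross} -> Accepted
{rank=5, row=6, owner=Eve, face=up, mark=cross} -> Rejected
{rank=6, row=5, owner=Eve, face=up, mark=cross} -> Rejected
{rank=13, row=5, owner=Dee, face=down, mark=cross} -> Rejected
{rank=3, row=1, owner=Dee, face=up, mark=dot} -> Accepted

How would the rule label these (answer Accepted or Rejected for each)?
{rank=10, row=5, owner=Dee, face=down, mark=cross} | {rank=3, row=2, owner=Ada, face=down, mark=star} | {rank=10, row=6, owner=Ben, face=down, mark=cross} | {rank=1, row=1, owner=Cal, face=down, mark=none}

The common property of the 'Accepted' items is: row ≤ 4. No 'Rejected' item has it.
{rank=10, row=5, owner=Dee, face=down, mark=cross}: row = 5, doesn't match → Rejected. {rank=3, row=2, owner=Ada, face=down, mark=star}: row = 2, matches → Accepted. {rank=10, row=6, owner=Ben, face=down, mark=cross}: row = 6, doesn't match → Rejected. {rank=1, row=1, owner=Cal, face=down, mark=none}: row = 1, matches → Accepted.

Rejected, Accepted, Rejected, Accepted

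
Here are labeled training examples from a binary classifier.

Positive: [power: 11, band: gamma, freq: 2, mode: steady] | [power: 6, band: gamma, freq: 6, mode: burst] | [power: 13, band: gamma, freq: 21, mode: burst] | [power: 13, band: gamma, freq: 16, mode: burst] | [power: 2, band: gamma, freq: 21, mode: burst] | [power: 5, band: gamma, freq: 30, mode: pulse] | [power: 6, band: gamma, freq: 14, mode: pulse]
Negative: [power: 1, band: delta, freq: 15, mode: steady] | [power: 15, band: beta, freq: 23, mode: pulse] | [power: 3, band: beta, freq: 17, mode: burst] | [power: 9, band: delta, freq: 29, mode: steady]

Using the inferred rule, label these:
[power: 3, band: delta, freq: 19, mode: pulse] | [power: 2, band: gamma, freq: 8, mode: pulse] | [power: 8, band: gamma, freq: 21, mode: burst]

Negative, Positive, Positive

The classifier is using: band is gamma.
[power: 3, band: delta, freq: 19, mode: pulse]: band is delta, does not satisfy this → Negative. [power: 2, band: gamma, freq: 8, mode: pulse]: band is gamma, has this property → Positive. [power: 8, band: gamma, freq: 21, mode: burst]: band is gamma, has this property → Positive.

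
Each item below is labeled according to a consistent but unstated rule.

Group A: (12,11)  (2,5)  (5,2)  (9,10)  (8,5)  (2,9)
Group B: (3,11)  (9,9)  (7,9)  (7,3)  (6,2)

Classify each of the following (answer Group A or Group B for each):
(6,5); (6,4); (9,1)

Group A, Group B, Group B

The pattern is that an item is 'Group A' exactly when: sum is odd.
(6,5): 6+5 = 11 — fits, so Group A.
(6,4): 6+4 = 10 — doesn't match, so Group B.
(9,1): 9+1 = 10 — doesn't match, so Group B.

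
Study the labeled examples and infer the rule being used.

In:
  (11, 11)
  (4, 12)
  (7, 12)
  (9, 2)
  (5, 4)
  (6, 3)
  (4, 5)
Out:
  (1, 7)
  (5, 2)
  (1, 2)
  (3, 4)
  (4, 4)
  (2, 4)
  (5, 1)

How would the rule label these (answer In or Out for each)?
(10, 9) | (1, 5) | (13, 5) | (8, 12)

In, Out, In, In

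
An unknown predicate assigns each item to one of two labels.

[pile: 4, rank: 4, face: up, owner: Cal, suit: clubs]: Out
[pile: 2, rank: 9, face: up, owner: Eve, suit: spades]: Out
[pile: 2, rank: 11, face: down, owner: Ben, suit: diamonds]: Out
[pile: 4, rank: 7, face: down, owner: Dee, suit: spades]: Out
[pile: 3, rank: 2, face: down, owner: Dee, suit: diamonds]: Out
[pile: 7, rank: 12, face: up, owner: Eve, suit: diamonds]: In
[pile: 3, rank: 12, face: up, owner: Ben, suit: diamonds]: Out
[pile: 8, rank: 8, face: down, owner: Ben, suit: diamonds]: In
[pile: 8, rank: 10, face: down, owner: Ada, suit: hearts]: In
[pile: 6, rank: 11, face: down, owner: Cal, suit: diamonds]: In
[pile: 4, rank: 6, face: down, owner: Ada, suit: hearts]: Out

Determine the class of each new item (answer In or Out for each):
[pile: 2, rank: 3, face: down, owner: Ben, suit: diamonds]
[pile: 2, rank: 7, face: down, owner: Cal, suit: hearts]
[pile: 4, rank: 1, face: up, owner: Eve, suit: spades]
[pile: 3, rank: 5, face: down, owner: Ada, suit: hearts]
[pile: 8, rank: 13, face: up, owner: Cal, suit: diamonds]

Out, Out, Out, Out, In

Rule: pile ≥ 6. This holds for each 'In' example and fails for each 'Out' one.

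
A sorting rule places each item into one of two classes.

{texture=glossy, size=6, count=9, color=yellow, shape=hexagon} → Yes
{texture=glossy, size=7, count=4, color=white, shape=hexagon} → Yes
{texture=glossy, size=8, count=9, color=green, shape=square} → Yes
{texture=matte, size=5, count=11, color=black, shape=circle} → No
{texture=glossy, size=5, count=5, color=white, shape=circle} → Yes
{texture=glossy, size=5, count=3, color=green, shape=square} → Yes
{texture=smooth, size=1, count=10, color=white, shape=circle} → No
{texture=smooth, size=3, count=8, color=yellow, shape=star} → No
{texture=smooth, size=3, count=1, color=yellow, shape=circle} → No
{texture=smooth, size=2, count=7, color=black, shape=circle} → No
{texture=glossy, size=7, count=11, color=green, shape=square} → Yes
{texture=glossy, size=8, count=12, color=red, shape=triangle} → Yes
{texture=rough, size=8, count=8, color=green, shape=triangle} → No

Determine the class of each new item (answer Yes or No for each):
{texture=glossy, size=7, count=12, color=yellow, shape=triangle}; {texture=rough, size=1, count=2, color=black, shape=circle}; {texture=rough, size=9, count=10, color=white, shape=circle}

Yes, No, No

One predicate separates the groups cleanly: texture is glossy.
{texture=glossy, size=7, count=12, color=yellow, shape=triangle}: Yes (texture is glossy).
{texture=rough, size=1, count=2, color=black, shape=circle}: No (texture is rough).
{texture=rough, size=9, count=10, color=white, shape=circle}: No (texture is rough).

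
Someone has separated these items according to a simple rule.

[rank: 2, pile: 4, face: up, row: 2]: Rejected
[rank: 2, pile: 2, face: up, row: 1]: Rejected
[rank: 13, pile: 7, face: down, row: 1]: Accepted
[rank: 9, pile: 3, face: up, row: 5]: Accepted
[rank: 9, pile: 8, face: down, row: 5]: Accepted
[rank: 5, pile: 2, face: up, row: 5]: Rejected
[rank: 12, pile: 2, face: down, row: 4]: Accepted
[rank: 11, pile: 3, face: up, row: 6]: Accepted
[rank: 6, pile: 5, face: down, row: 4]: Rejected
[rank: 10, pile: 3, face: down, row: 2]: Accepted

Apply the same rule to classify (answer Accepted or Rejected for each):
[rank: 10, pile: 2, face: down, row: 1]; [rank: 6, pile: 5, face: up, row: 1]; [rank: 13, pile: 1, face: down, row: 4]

One predicate separates the groups cleanly: rank ≥ 9.
[rank: 10, pile: 2, face: down, row: 1]: rank = 10, has this property → Accepted.
[rank: 6, pile: 5, face: up, row: 1]: rank = 6, does not fit → Rejected.
[rank: 13, pile: 1, face: down, row: 4]: rank = 13, has this property → Accepted.

Accepted, Rejected, Accepted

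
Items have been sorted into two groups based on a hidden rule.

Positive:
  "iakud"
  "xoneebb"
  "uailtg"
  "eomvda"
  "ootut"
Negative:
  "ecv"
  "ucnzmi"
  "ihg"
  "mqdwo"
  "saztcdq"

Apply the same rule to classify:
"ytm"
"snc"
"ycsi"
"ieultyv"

The pattern is that an item is 'Positive' exactly when: has ≥ 3 vowels.
"ytm" — 0 vowels, hence Negative.
"snc" — 0 vowels, hence Negative.
"ycsi" — 1 vowel, hence Negative.
"ieultyv" — 3 vowels, hence Positive.

Negative, Negative, Negative, Positive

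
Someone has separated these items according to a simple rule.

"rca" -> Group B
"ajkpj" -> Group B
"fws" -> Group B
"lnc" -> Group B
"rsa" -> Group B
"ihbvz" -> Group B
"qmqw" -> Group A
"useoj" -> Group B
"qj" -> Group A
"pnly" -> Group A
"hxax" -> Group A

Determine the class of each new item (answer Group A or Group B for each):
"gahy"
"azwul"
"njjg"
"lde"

The classifier is using: even length.
"gahy": length 4 — fits, so Group A.
"azwul": length 5 — doesn't match, so Group B.
"njjg": length 4 — fits, so Group A.
"lde": length 3 — doesn't match, so Group B.

Group A, Group B, Group A, Group B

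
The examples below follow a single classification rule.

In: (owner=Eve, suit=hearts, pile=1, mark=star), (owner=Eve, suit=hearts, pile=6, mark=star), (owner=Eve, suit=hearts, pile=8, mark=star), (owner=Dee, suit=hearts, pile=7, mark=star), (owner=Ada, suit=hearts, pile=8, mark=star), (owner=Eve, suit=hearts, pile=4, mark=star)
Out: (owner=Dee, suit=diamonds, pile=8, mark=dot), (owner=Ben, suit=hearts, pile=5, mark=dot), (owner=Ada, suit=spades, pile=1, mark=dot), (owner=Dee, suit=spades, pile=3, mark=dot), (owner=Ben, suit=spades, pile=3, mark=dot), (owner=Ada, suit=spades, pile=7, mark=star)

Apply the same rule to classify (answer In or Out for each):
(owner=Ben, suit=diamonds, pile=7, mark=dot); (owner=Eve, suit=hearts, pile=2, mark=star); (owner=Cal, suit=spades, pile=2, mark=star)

The common property of the 'In' items is: mark is star AND suit is hearts. No 'Out' item has it.
(owner=Ben, suit=diamonds, pile=7, mark=dot) — mark is dot, suit is diamonds, hence Out. (owner=Eve, suit=hearts, pile=2, mark=star) — mark is star, suit is hearts, hence In. (owner=Cal, suit=spades, pile=2, mark=star) — mark is star, suit is spades, hence Out.

Out, In, Out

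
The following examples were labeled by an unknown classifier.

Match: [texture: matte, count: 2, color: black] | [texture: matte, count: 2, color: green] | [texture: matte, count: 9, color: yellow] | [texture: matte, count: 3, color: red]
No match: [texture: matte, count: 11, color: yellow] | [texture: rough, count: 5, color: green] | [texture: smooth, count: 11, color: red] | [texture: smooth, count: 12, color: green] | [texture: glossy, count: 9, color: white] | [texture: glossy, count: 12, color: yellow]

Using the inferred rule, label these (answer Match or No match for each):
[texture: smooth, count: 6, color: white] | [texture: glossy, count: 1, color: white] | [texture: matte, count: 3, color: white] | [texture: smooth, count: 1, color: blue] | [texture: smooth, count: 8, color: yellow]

The rule appears to be: texture is matte AND count ≤ 9.
[texture: smooth, count: 6, color: white] → texture is smooth, count = 6 → No match. [texture: glossy, count: 1, color: white] → texture is glossy, count = 1 → No match. [texture: matte, count: 3, color: white] → texture is matte, count = 3 → Match. [texture: smooth, count: 1, color: blue] → texture is smooth, count = 1 → No match. [texture: smooth, count: 8, color: yellow] → texture is smooth, count = 8 → No match.

No match, No match, Match, No match, No match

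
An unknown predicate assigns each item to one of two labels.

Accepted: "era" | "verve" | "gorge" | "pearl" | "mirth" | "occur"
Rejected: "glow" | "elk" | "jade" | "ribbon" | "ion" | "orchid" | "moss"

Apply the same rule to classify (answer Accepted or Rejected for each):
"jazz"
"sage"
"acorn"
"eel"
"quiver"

Every 'Accepted' example satisfies: odd length AND contains 'r'. None of the 'Rejected' examples do.
"jazz": Rejected (length 4, no 'r'). "sage": Rejected (length 4, no 'r'). "acorn": Accepted (length 5, has 'r'). "eel": Rejected (length 3, no 'r'). "quiver": Rejected (length 6, has 'r').

Rejected, Rejected, Accepted, Rejected, Rejected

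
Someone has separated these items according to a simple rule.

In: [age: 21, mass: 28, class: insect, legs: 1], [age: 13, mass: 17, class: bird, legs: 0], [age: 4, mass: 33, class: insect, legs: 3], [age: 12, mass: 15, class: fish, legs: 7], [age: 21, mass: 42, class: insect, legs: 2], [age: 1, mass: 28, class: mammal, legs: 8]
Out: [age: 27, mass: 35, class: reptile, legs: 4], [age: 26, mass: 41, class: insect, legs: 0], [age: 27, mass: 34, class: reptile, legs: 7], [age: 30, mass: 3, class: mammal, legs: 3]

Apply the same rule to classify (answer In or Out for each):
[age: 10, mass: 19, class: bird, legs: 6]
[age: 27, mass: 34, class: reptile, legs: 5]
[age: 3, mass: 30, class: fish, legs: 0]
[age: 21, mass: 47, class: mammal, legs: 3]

In, Out, In, In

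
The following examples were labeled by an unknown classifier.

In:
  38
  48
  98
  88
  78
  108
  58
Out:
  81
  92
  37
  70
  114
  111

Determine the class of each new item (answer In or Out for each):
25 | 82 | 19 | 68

Out, Out, Out, In

The classifier is using: ends in digit 8.
25 — last digit 5, hence Out.
82 — last digit 2, hence Out.
19 — last digit 9, hence Out.
68 — last digit 8, hence In.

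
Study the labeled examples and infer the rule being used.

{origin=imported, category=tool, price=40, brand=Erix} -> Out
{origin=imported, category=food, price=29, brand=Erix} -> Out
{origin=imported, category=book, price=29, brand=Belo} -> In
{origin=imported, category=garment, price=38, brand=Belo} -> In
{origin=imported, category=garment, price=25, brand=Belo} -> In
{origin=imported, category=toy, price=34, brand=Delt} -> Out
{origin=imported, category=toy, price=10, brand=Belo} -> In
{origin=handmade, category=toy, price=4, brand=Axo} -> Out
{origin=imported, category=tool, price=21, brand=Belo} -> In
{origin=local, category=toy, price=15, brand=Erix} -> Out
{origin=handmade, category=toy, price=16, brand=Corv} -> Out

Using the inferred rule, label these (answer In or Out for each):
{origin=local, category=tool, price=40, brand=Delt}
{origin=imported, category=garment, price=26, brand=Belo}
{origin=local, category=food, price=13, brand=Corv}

Out, In, Out

The rule appears to be: brand is Belo.
{origin=local, category=tool, price=40, brand=Delt}: brand is Delt, doesn't match → Out. {origin=imported, category=garment, price=26, brand=Belo}: brand is Belo, has this property → In. {origin=local, category=food, price=13, brand=Corv}: brand is Corv, doesn't match → Out.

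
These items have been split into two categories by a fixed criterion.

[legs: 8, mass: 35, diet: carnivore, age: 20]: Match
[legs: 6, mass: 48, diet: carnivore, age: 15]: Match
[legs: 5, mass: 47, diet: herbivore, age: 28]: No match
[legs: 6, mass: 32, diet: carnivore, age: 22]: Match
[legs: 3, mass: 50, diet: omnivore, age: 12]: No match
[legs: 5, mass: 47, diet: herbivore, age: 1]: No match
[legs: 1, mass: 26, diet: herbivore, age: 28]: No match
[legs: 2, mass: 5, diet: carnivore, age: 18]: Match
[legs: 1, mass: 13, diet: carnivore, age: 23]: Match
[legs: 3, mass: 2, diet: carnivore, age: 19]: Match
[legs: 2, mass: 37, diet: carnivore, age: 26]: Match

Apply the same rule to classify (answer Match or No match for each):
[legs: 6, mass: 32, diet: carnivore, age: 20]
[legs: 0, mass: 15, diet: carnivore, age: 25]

The simplest hypothesis consistent with all the labels is: diet is carnivore.
[legs: 6, mass: 32, diet: carnivore, age: 20]: diet is carnivore — meets the rule, so Match. [legs: 0, mass: 15, diet: carnivore, age: 25]: diet is carnivore — meets the rule, so Match.

Match, Match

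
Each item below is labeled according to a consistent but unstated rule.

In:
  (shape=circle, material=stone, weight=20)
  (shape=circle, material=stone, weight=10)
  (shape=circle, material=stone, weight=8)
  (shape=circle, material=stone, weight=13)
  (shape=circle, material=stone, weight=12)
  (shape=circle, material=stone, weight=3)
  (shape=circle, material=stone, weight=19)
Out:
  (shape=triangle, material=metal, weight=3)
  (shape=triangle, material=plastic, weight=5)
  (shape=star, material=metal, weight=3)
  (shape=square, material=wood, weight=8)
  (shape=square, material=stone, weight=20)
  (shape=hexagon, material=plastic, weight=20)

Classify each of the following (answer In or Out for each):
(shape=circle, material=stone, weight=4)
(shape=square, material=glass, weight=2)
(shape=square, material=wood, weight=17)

Checking candidate rules against both groups, what survives is: shape is circle.

In, Out, Out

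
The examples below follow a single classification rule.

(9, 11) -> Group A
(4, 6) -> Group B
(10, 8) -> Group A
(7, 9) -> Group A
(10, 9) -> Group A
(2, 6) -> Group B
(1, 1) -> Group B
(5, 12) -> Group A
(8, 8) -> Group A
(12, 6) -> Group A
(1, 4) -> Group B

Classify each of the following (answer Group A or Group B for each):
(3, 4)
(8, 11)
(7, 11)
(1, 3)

A rule that fits every label: sum ≥ 16 — true of each 'Group A' example, false of each 'Group B' one.
(3, 4): Group B (3+4 = 7).
(8, 11): Group A (8+11 = 19).
(7, 11): Group A (7+11 = 18).
(1, 3): Group B (1+3 = 4).

Group B, Group A, Group A, Group B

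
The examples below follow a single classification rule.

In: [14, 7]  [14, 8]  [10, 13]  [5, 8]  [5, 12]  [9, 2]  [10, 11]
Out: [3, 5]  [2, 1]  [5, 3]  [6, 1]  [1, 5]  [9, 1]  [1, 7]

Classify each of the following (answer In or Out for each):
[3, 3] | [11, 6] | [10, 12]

Out, In, In

The common property of the 'In' items is: sum ≥ 11. No 'Out' item has it.
[3, 3]: 3+3 = 6 — doesn't match, so Out. [11, 6]: 11+6 = 17 — satisfies this, so In. [10, 12]: 10+12 = 22 — satisfies this, so In.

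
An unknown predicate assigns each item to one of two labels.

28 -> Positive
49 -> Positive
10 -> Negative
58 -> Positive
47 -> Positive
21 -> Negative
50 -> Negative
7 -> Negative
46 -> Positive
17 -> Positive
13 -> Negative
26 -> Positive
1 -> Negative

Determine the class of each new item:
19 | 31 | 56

The rule appears to be: digit sum ≥ 8.
19 → digit sum 1+9 = 10 → Positive.
31 → digit sum 3+1 = 4 → Negative.
56 → digit sum 5+6 = 11 → Positive.

Positive, Negative, Positive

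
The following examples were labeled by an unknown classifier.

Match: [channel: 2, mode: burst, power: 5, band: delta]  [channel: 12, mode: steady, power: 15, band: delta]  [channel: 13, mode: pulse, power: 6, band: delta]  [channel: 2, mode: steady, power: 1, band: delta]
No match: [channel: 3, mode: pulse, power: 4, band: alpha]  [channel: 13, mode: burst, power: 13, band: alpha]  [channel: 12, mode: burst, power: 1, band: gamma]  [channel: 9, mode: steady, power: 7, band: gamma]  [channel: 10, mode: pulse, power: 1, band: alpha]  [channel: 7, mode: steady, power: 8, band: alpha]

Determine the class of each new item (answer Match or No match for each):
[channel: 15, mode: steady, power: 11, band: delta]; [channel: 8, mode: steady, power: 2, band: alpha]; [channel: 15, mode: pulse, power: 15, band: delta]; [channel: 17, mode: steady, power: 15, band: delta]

The distinguishing property — band is delta — holds for all the 'Match' cases and none of the 'No match' cases.

Match, No match, Match, Match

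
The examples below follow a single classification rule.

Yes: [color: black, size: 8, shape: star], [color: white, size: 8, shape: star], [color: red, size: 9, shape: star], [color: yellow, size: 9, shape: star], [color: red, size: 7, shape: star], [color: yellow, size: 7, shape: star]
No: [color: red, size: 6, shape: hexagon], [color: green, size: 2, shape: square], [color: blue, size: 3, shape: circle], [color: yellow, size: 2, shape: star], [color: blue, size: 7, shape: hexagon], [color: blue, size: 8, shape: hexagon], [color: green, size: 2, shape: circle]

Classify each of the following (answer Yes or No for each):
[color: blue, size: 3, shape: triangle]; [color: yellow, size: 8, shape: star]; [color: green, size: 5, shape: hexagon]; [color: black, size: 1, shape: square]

No, Yes, No, No

The classifier is using: shape is star AND size ≥ 3.
[color: blue, size: 3, shape: triangle]: shape is triangle, size = 3, fails this test → No. [color: yellow, size: 8, shape: star]: shape is star, size = 8, satisfies this → Yes. [color: green, size: 5, shape: hexagon]: shape is hexagon, size = 5, fails this test → No. [color: black, size: 1, shape: square]: shape is square, size = 1, fails this test → No.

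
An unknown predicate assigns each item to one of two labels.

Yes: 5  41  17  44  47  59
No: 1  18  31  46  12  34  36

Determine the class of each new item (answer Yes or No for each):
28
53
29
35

No, Yes, Yes, Yes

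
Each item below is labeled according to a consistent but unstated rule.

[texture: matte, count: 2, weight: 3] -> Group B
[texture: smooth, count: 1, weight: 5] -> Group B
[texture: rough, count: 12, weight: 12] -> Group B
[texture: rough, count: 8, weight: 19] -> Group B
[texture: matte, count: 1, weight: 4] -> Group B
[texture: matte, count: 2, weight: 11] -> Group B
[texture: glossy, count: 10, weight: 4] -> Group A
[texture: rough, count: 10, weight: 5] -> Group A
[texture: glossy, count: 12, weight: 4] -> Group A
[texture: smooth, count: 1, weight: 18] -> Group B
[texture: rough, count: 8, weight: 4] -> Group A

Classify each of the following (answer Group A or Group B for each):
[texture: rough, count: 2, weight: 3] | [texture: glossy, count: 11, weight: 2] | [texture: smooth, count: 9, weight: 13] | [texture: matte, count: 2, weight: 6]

Group B, Group A, Group B, Group B

The classifier is using: count ≥ 8 AND weight ≤ 5.
[texture: rough, count: 2, weight: 3] → count = 2, weight = 3 → Group B. [texture: glossy, count: 11, weight: 2] → count = 11, weight = 2 → Group A. [texture: smooth, count: 9, weight: 13] → count = 9, weight = 13 → Group B. [texture: matte, count: 2, weight: 6] → count = 2, weight = 6 → Group B.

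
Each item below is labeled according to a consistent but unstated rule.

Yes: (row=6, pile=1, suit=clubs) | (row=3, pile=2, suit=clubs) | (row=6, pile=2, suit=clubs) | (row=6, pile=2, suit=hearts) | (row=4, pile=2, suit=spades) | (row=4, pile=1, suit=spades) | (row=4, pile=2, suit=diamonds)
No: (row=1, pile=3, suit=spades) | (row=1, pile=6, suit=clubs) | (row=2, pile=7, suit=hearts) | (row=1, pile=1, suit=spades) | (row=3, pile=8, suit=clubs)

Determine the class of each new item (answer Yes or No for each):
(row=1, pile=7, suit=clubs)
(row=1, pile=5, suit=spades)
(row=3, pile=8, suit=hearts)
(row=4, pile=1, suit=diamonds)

No, No, No, Yes

'Yes' ⟺ pile ≤ 2 AND row ≥ 2.
(row=1, pile=7, suit=clubs): pile = 7, row = 1 — does not satisfy this, so No.
(row=1, pile=5, suit=spades): pile = 5, row = 1 — does not satisfy this, so No.
(row=3, pile=8, suit=hearts): pile = 8, row = 3 — does not satisfy this, so No.
(row=4, pile=1, suit=diamonds): pile = 1, row = 4 — has this property, so Yes.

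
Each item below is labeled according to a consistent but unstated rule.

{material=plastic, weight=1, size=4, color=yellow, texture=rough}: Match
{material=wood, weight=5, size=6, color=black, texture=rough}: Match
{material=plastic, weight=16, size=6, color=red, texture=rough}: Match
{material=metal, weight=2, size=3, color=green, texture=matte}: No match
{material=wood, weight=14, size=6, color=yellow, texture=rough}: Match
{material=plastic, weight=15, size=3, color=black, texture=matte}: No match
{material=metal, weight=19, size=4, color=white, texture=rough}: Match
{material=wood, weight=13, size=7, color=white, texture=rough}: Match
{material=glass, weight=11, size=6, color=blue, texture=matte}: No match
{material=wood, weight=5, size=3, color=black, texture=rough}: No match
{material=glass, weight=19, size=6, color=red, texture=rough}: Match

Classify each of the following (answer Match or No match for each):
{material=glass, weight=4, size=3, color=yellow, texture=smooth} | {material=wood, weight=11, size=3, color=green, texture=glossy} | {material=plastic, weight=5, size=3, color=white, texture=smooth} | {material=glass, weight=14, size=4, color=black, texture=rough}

'Match' ⟺ texture is rough AND size ≥ 4.
{material=glass, weight=4, size=3, color=yellow, texture=smooth} → texture is smooth, size = 3 → No match.
{material=wood, weight=11, size=3, color=green, texture=glossy} → texture is glossy, size = 3 → No match.
{material=plastic, weight=5, size=3, color=white, texture=smooth} → texture is smooth, size = 3 → No match.
{material=glass, weight=14, size=4, color=black, texture=rough} → texture is rough, size = 4 → Match.

No match, No match, No match, Match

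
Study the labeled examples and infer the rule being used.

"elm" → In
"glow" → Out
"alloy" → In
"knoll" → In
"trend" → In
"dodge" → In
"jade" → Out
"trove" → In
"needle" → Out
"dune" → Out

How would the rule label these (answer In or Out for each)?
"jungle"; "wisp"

Out, Out

The distinguishing property — odd length — holds for all the 'In' cases and none of the 'Out' cases.
"jungle" → length 6 → Out.
"wisp" → length 4 → Out.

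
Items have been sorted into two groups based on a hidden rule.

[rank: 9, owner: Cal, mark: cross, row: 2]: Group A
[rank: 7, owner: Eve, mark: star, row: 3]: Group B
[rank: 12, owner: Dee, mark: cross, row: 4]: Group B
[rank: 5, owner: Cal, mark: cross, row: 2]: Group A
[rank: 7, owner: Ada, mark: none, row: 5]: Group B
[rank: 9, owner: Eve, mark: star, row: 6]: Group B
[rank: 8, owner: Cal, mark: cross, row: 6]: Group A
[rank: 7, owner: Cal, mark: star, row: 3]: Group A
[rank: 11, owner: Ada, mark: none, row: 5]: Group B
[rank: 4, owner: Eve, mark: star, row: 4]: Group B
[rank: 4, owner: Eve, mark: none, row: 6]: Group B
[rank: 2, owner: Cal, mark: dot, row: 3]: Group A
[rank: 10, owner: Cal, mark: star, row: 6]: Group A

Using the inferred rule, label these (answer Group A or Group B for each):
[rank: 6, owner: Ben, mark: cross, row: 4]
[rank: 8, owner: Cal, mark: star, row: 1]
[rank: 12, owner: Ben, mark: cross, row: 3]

The pattern is that an item is 'Group A' exactly when: owner is Cal.
[rank: 6, owner: Ben, mark: cross, row: 4]: owner is Ben — doesn't match, so Group B. [rank: 8, owner: Cal, mark: star, row: 1]: owner is Cal — meets the rule, so Group A. [rank: 12, owner: Ben, mark: cross, row: 3]: owner is Ben — doesn't match, so Group B.

Group B, Group A, Group B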